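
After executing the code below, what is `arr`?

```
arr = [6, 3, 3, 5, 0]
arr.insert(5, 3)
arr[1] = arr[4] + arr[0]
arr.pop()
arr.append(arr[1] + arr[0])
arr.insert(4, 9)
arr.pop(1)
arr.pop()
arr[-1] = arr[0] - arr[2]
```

[6, 3, 5, 9, 1]

insert 3 at 5 → [6, 3, 3, 5, 0, 3]
arr[1] = arr[4]+arr[0] = 0+6 = 6 → [6, 6, 3, 5, 0, 3]
pop() removes 3 → [6, 6, 3, 5, 0]
append arr[1]+arr[0] = 6+6 = 12 → [6, 6, 3, 5, 0, 12]
insert 9 at 4 → [6, 6, 3, 5, 9, 0, 12]
pop(1) removes 6 → [6, 3, 5, 9, 0, 12]
pop() removes 12 → [6, 3, 5, 9, 0]
arr[-1] = arr[0]-arr[2] = 6-5 = 1 → [6, 3, 5, 9, 1]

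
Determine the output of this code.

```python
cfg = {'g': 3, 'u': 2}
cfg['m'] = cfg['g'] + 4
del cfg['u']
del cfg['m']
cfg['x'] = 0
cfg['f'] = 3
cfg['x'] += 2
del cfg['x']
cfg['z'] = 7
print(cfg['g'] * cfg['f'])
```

9

cfg['m'] = cfg['g']+4 = 7 → {'g': 3, 'u': 2, 'm': 7}
del 'u' → {'g': 3, 'm': 7}
del 'm' → {'g': 3}
cfg['x'] = 0 → {'g': 3, 'x': 0}
cfg['f'] = 3 → {'g': 3, 'x': 0, 'f': 3}
cfg['x'] = 0+2 = 2 → {'g': 3, 'x': 2, 'f': 3}
del 'x' → {'g': 3, 'f': 3}
cfg['z'] = 7 → {'g': 3, 'f': 3, 'z': 7}
cfg['g']*cfg['f'] = 3*3 = 9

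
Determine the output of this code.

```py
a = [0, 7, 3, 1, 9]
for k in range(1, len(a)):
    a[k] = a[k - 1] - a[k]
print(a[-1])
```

-20

k=1: a[1] = 0-7 = -7 → [0, -7, 3, 1, 9]
k=2: a[2] = (-7)-3 = -10 → [0, -7, -10, 1, 9]
k=3: a[3] = (-10)-1 = -11 → [0, -7, -10, -11, 9]
k=4: a[4] = (-11)-9 = -20 → [0, -7, -10, -11, -20]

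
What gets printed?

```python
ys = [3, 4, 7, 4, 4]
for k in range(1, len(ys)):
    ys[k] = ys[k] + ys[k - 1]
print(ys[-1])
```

22

k=1: ys[1] = 4+3 = 7 → [3, 7, 7, 4, 4]
k=2: ys[2] = 7+7 = 14 → [3, 7, 14, 4, 4]
k=3: ys[3] = 4+14 = 18 → [3, 7, 14, 18, 4]
k=4: ys[4] = 4+18 = 22 → [3, 7, 14, 18, 22]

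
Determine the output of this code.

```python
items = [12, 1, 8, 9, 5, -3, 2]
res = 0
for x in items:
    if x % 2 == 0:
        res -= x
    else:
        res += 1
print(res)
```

-18

x=12: even, res = 0-12 = -12
x=1: not even, res = (-12)+1 = -11
x=8: even, res = (-11)-8 = -19
x=9: not even, res = (-19)+1 = -18
x=5: not even, res = (-18)+1 = -17
x=-3: not even, res = (-17)+1 = -16
x=2: even, res = (-16)-2 = -18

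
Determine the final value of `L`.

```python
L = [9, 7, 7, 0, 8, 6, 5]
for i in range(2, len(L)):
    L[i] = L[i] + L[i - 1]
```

i=2: L[2] = 7+7 = 14 → [9, 7, 14, 0, 8, 6, 5]
i=3: L[3] = 0+14 = 14 → [9, 7, 14, 14, 8, 6, 5]
i=4: L[4] = 8+14 = 22 → [9, 7, 14, 14, 22, 6, 5]
i=5: L[5] = 6+22 = 28 → [9, 7, 14, 14, 22, 28, 5]
i=6: L[6] = 5+28 = 33 → [9, 7, 14, 14, 22, 28, 33]

[9, 7, 14, 14, 22, 28, 33]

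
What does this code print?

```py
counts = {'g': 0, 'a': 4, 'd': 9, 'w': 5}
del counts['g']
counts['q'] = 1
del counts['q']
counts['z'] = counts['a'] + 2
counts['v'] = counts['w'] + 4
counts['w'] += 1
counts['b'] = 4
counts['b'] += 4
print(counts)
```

del 'g' → {'a': 4, 'd': 9, 'w': 5}
counts['q'] = 1 → {'a': 4, 'd': 9, 'w': 5, 'q': 1}
del 'q' → {'a': 4, 'd': 9, 'w': 5}
counts['z'] = counts['a']+2 = 6 → {'a': 4, 'd': 9, 'w': 5, 'z': 6}
counts['v'] = counts['w']+4 = 9 → {'a': 4, 'd': 9, 'w': 5, 'z': 6, 'v': 9}
counts['w'] = 5+1 = 6 → {'a': 4, 'd': 9, 'w': 6, 'z': 6, 'v': 9}
counts['b'] = 4 → {'a': 4, 'd': 9, 'w': 6, 'z': 6, 'v': 9, 'b': 4}
counts['b'] = 4+4 = 8 → {'a': 4, 'd': 9, 'w': 6, 'z': 6, 'v': 9, 'b': 8}

{'a': 4, 'd': 9, 'w': 6, 'z': 6, 'v': 9, 'b': 8}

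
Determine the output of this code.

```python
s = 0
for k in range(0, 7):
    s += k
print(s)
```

21

k=0: s = 0+0 = 0
k=1: s = 0+1 = 1
k=2: s = 1+2 = 3
k=3: s = 3+3 = 6
k=4: s = 6+4 = 10
k=5: s = 10+5 = 15
k=6: s = 15+6 = 21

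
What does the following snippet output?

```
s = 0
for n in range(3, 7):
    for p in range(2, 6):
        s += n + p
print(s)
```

n=3,p=2: s = 0+5 = 5
n=3,p=3: s = 5+6 = 11
n=3,p=4: s = 11+7 = 18
n=3,p=5: s = 18+8 = 26
n=4,p=2: s = 26+6 = 32
n=4,p=3: s = 32+7 = 39
n=4,p=4: s = 39+8 = 47
n=4,p=5: s = 47+9 = 56
n=5,p=2: s = 56+7 = 63
n=5,p=3: s = 63+8 = 71
n=5,p=4: s = 71+9 = 80
n=5,p=5: s = 80+10 = 90
n=6,p=2: s = 90+8 = 98
n=6,p=3: s = 98+9 = 107
n=6,p=4: s = 107+10 = 117
n=6,p=5: s = 117+11 = 128

128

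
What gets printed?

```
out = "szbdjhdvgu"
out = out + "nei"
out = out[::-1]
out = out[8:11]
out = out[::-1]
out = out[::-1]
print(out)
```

+ 'nei' → 'szbdjhdvgunei'
reverse → 'ienugvdhjdbzs'
slice [8:11] → 'jdb'
reverse → 'bdj'
reverse → 'jdb'

jdb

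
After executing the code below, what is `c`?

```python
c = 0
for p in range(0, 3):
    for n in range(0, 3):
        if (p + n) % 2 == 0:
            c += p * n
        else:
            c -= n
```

p=0,n=0: even sum, c = 0+0 = 0
p=0,n=1: odd sum, c = 0-1 = -1
p=0,n=2: even sum, c = (-1)+0 = -1
p=1,n=0: odd sum, c = (-1)-0 = -1
p=1,n=1: even sum, c = (-1)+1 = 0
p=1,n=2: odd sum, c = 0-2 = -2
p=2,n=0: even sum, c = (-2)+0 = -2
p=2,n=1: odd sum, c = (-2)-1 = -3
p=2,n=2: even sum, c = (-3)+4 = 1

1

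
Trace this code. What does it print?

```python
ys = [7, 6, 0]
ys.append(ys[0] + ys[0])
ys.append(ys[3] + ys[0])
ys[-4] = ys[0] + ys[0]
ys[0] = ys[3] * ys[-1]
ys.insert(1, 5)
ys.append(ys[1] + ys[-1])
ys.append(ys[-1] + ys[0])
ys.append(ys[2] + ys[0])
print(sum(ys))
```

1002

append ys[0]+ys[0] = 7+7 = 14 → [7, 6, 0, 14]
append ys[3]+ys[0] = 14+7 = 21 → [7, 6, 0, 14, 21]
ys[-4] = ys[0]+ys[0] = 7+7 = 14 → [7, 14, 0, 14, 21]
ys[0] = ys[3]*ys[-1] = 14*21 = 294 → [294, 14, 0, 14, 21]
insert 5 at 1 → [294, 5, 14, 0, 14, 21]
append ys[1]+ys[-1] = 5+21 = 26 → [294, 5, 14, 0, 14, 21, 26]
append ys[-1]+ys[0] = 26+294 = 320 → [294, 5, 14, 0, 14, 21, 26, 320]
append ys[2]+ys[0] = 14+294 = 308 → [294, 5, 14, 0, 14, 21, 26, 320, 308]
sum = 1002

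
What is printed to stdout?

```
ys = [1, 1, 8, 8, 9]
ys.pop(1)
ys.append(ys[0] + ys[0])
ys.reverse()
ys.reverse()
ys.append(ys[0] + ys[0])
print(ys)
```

[1, 8, 8, 9, 2, 2]

pop(1) removes 1 → [1, 8, 8, 9]
append ys[0]+ys[0] = 1+1 = 2 → [1, 8, 8, 9, 2]
reverse → [2, 9, 8, 8, 1]
reverse → [1, 8, 8, 9, 2]
append ys[0]+ys[0] = 1+1 = 2 → [1, 8, 8, 9, 2, 2]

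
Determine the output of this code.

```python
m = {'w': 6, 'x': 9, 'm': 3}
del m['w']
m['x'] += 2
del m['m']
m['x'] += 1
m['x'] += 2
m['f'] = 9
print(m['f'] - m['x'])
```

del 'w' → {'x': 9, 'm': 3}
m['x'] = 9+2 = 11 → {'x': 11, 'm': 3}
del 'm' → {'x': 11}
m['x'] = 11+1 = 12 → {'x': 12}
m['x'] = 12+2 = 14 → {'x': 14}
m['f'] = 9 → {'x': 14, 'f': 9}
m['f']-m['x'] = 9-14 = -5

-5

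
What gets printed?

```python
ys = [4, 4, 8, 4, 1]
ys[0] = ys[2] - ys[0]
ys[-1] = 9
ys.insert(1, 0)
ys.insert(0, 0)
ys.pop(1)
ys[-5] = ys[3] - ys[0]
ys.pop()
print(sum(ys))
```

ys[0] = ys[2]-ys[0] = 8-4 = 4 → [4, 4, 8, 4, 1]
ys[-1] = 9 → [4, 4, 8, 4, 9]
insert 0 at 1 → [4, 0, 4, 8, 4, 9]
insert 0 at 0 → [0, 4, 0, 4, 8, 4, 9]
pop(1) removes 4 → [0, 0, 4, 8, 4, 9]
ys[-5] = ys[3]-ys[0] = 8-0 = 8 → [0, 8, 4, 8, 4, 9]
pop() removes 9 → [0, 8, 4, 8, 4]
sum = 24

24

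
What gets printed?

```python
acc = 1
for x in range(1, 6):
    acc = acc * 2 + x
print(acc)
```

x=1: acc = 1*2+1 = 3
x=2: acc = 3*2+2 = 8
x=3: acc = 8*2+3 = 19
x=4: acc = 19*2+4 = 42
x=5: acc = 42*2+5 = 89

89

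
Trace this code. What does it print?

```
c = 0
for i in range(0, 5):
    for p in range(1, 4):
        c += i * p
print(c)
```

60

i=0,p=1: c = 0+0 = 0
i=0,p=2: c = 0+0 = 0
i=0,p=3: c = 0+0 = 0
i=1,p=1: c = 0+1 = 1
i=1,p=2: c = 1+2 = 3
i=1,p=3: c = 3+3 = 6
i=2,p=1: c = 6+2 = 8
i=2,p=2: c = 8+4 = 12
i=2,p=3: c = 12+6 = 18
i=3,p=1: c = 18+3 = 21
i=3,p=2: c = 21+6 = 27
i=3,p=3: c = 27+9 = 36
i=4,p=1: c = 36+4 = 40
i=4,p=2: c = 40+8 = 48
i=4,p=3: c = 48+12 = 60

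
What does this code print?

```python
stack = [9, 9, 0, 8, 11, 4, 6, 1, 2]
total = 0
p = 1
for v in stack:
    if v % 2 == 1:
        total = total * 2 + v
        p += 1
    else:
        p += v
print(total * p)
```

3275

v=9: odd, total = 0*2+9 = 9; p=2
v=9: odd, total = 9*2+9 = 27; p=3
v=0: not odd; p=3
v=8: not odd; p=11
v=11: odd, total = 27*2+11 = 65; p=12
v=4: not odd; p=16
v=6: not odd; p=22
v=1: odd, total = 65*2+1 = 131; p=23
v=2: not odd; p=25
total*p = 131*25 = 3275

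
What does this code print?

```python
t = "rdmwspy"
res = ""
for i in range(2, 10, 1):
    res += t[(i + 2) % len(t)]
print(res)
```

i=2: add t[4]='s' → 's'
i=3: add t[5]='p' → 'sp'
i=4: add t[6]='y' → 'spy'
i=5: add t[0]='r' → 'spyr'
i=6: add t[1]='d' → 'spyrd'
i=7: add t[2]='m' → 'spyrdm'
i=8: add t[3]='w' → 'spyrdmw'
i=9: add t[4]='s' → 'spyrdmws'

spyrdmws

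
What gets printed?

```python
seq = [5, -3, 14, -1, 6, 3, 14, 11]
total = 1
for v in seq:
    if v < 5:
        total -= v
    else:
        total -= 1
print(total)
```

v=5: not <5, total = 1-1 = 0
v=-3: <5, total = 0-(-3) = 3
v=14: not <5, total = 3-1 = 2
v=-1: <5, total = 2-(-1) = 3
v=6: not <5, total = 3-1 = 2
v=3: <5, total = 2-3 = -1
v=14: not <5, total = (-1)-1 = -2
v=11: not <5, total = (-2)-1 = -3

-3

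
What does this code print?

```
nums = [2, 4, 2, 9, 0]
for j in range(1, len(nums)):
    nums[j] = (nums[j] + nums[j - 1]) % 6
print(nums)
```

j=1: nums[1] = (4+2)%6 = 0 → [2, 0, 2, 9, 0]
j=2: nums[2] = (2+0)%6 = 2 → [2, 0, 2, 9, 0]
j=3: nums[3] = (9+2)%6 = 5 → [2, 0, 2, 5, 0]
j=4: nums[4] = (0+5)%6 = 5 → [2, 0, 2, 5, 5]

[2, 0, 2, 5, 5]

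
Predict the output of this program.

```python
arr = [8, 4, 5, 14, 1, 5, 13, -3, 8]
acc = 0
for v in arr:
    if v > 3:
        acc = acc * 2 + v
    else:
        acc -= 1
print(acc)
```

v=8: >3, acc = 0*2+8 = 8
v=4: >3, acc = 8*2+4 = 20
v=5: >3, acc = 20*2+5 = 45
v=14: >3, acc = 45*2+14 = 104
v=1: not >3, acc = 104-1 = 103
v=5: >3, acc = 103*2+5 = 211
v=13: >3, acc = 211*2+13 = 435
v=-3: not >3, acc = 435-1 = 434
v=8: >3, acc = 434*2+8 = 876

876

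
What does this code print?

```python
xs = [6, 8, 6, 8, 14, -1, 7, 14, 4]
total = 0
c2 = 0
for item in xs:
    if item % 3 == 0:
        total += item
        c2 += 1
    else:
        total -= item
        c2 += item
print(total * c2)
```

-2352

item=6: %3==0, total = 0+6 = 6; c2=1
item=8: not %3==0, total = 6-8 = -2; c2=9
item=6: %3==0, total = (-2)+6 = 4; c2=10
item=8: not %3==0, total = 4-8 = -4; c2=18
item=14: not %3==0, total = (-4)-14 = -18; c2=32
item=-1: not %3==0, total = (-18)-(-1) = -17; c2=31
item=7: not %3==0, total = (-17)-7 = -24; c2=38
item=14: not %3==0, total = (-24)-14 = -38; c2=52
item=4: not %3==0, total = (-38)-4 = -42; c2=56
total*c2 = (-42)*56 = -2352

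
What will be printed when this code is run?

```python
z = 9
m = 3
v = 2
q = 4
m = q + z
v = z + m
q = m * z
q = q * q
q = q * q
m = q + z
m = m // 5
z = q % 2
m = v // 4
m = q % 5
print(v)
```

22

m = 4+9 = 13
v = 9+13 = 22
q = 13*9 = 117
q = 117*117 = 13689
q = 13689*13689 = 187388721
m = 187388721+9 = 187388730
m = 187388730//5 = 37477746
z = 187388721%2 = 1
m = 22//4 = 5
m = 187388721%5 = 1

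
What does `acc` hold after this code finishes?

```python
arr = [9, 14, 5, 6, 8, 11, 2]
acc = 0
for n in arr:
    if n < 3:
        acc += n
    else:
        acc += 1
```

n=9: not <3, acc = 0+1 = 1
n=14: not <3, acc = 1+1 = 2
n=5: not <3, acc = 2+1 = 3
n=6: not <3, acc = 3+1 = 4
n=8: not <3, acc = 4+1 = 5
n=11: not <3, acc = 5+1 = 6
n=2: <3, acc = 6+2 = 8

8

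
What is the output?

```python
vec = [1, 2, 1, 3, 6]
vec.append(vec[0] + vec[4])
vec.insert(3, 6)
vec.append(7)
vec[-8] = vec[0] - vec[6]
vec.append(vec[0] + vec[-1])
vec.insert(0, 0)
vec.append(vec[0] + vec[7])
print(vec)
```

[0, -6, 2, 1, 6, 3, 6, 7, 7, 1, 7]

append vec[0]+vec[4] = 1+6 = 7 → [1, 2, 1, 3, 6, 7]
insert 6 at 3 → [1, 2, 1, 6, 3, 6, 7]
append 7 → [1, 2, 1, 6, 3, 6, 7, 7]
vec[-8] = vec[0]-vec[6] = 1-7 = -6 → [-6, 2, 1, 6, 3, 6, 7, 7]
append vec[0]+vec[-1] = (-6)+7 = 1 → [-6, 2, 1, 6, 3, 6, 7, 7, 1]
insert 0 at 0 → [0, -6, 2, 1, 6, 3, 6, 7, 7, 1]
append vec[0]+vec[7] = 0+7 = 7 → [0, -6, 2, 1, 6, 3, 6, 7, 7, 1, 7]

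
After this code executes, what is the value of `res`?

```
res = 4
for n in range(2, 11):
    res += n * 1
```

n=2: res = 4+2*1 = 6
n=3: res = 6+3*1 = 9
n=4: res = 9+4*1 = 13
n=5: res = 13+5*1 = 18
n=6: res = 18+6*1 = 24
n=7: res = 24+7*1 = 31
n=8: res = 31+8*1 = 39
n=9: res = 39+9*1 = 48
n=10: res = 48+10*1 = 58

58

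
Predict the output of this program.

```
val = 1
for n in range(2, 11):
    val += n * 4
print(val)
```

n=2: val = 1+2*4 = 9
n=3: val = 9+3*4 = 21
n=4: val = 21+4*4 = 37
n=5: val = 37+5*4 = 57
n=6: val = 57+6*4 = 81
n=7: val = 81+7*4 = 109
n=8: val = 109+8*4 = 141
n=9: val = 141+9*4 = 177
n=10: val = 177+10*4 = 217

217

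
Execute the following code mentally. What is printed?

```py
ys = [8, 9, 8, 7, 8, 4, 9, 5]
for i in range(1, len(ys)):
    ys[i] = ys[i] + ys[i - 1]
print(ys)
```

i=1: ys[1] = 9+8 = 17 → [8, 17, 8, 7, 8, 4, 9, 5]
i=2: ys[2] = 8+17 = 25 → [8, 17, 25, 7, 8, 4, 9, 5]
i=3: ys[3] = 7+25 = 32 → [8, 17, 25, 32, 8, 4, 9, 5]
i=4: ys[4] = 8+32 = 40 → [8, 17, 25, 32, 40, 4, 9, 5]
i=5: ys[5] = 4+40 = 44 → [8, 17, 25, 32, 40, 44, 9, 5]
i=6: ys[6] = 9+44 = 53 → [8, 17, 25, 32, 40, 44, 53, 5]
i=7: ys[7] = 5+53 = 58 → [8, 17, 25, 32, 40, 44, 53, 58]

[8, 17, 25, 32, 40, 44, 53, 58]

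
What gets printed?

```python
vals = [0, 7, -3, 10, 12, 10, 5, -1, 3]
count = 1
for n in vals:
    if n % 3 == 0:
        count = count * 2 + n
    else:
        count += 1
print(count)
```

n=0: %3==0, count = 1*2+0 = 2
n=7: not %3==0, count = 2+1 = 3
n=-3: %3==0, count = 3*2+(-3) = 3
n=10: not %3==0, count = 3+1 = 4
n=12: %3==0, count = 4*2+12 = 20
n=10: not %3==0, count = 20+1 = 21
n=5: not %3==0, count = 21+1 = 22
n=-1: not %3==0, count = 22+1 = 23
n=3: %3==0, count = 23*2+3 = 49

49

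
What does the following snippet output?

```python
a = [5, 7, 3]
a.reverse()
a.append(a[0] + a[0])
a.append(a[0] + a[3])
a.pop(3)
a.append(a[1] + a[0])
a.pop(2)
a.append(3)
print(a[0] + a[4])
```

6

reverse → [3, 7, 5]
append a[0]+a[0] = 3+3 = 6 → [3, 7, 5, 6]
append a[0]+a[3] = 3+6 = 9 → [3, 7, 5, 6, 9]
pop(3) removes 6 → [3, 7, 5, 9]
append a[1]+a[0] = 7+3 = 10 → [3, 7, 5, 9, 10]
pop(2) removes 5 → [3, 7, 9, 10]
append 3 → [3, 7, 9, 10, 3]
a[0]+a[4] = 3+3 = 6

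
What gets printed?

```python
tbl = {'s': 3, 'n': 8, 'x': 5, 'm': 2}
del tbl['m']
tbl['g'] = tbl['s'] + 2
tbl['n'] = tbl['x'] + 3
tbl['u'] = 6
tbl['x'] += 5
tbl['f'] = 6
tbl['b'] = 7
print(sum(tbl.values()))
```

del 'm' → {'s': 3, 'n': 8, 'x': 5}
tbl['g'] = tbl['s']+2 = 5 → {'s': 3, 'n': 8, 'x': 5, 'g': 5}
tbl['n'] = tbl['x']+3 = 8 → {'s': 3, 'n': 8, 'x': 5, 'g': 5}
tbl['u'] = 6 → {'s': 3, 'n': 8, 'x': 5, 'g': 5, 'u': 6}
tbl['x'] = 5+5 = 10 → {'s': 3, 'n': 8, 'x': 10, 'g': 5, 'u': 6}
tbl['f'] = 6 → {'s': 3, 'n': 8, 'x': 10, 'g': 5, 'u': 6, 'f': 6}
tbl['b'] = 7 → {'s': 3, 'n': 8, 'x': 10, 'g': 5, 'u': 6, 'f': 6, 'b': 7}
sum of values = 45

45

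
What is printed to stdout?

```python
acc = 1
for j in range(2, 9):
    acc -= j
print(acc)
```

j=2: acc = 1-2 = -1
j=3: acc = (-1)-3 = -4
j=4: acc = (-4)-4 = -8
j=5: acc = (-8)-5 = -13
j=6: acc = (-13)-6 = -19
j=7: acc = (-19)-7 = -26
j=8: acc = (-26)-8 = -34

-34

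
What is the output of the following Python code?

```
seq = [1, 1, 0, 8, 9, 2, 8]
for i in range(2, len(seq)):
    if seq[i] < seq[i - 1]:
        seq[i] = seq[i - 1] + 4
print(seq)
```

[1, 1, 5, 8, 9, 13, 17]

i=2: 0<1, seq[2] = 1+4 = 5 → [1, 1, 5, 8, 9, 2, 8]
i=3: 8>=5, unchanged → [1, 1, 5, 8, 9, 2, 8]
i=4: 9>=8, unchanged → [1, 1, 5, 8, 9, 2, 8]
i=5: 2<9, seq[5] = 9+4 = 13 → [1, 1, 5, 8, 9, 13, 8]
i=6: 8<13, seq[6] = 13+4 = 17 → [1, 1, 5, 8, 9, 13, 17]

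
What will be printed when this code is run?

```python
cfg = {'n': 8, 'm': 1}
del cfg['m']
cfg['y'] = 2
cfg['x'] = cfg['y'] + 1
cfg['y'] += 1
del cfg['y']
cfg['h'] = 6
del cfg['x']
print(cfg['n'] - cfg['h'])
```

2

del 'm' → {'n': 8}
cfg['y'] = 2 → {'n': 8, 'y': 2}
cfg['x'] = cfg['y']+1 = 3 → {'n': 8, 'y': 2, 'x': 3}
cfg['y'] = 2+1 = 3 → {'n': 8, 'y': 3, 'x': 3}
del 'y' → {'n': 8, 'x': 3}
cfg['h'] = 6 → {'n': 8, 'x': 3, 'h': 6}
del 'x' → {'n': 8, 'h': 6}
cfg['n']-cfg['h'] = 8-6 = 2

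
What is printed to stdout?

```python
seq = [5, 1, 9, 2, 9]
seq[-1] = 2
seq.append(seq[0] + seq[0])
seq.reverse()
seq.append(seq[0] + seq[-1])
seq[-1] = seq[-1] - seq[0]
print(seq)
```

seq[-1] = 2 → [5, 1, 9, 2, 2]
append seq[0]+seq[0] = 5+5 = 10 → [5, 1, 9, 2, 2, 10]
reverse → [10, 2, 2, 9, 1, 5]
append seq[0]+seq[-1] = 10+5 = 15 → [10, 2, 2, 9, 1, 5, 15]
seq[-1] = seq[-1]-seq[0] = 15-10 = 5 → [10, 2, 2, 9, 1, 5, 5]

[10, 2, 2, 9, 1, 5, 5]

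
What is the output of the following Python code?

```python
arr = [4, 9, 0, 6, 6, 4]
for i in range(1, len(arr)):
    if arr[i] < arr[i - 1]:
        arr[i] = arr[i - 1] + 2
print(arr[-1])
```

17

i=1: 9>=4, unchanged → [4, 9, 0, 6, 6, 4]
i=2: 0<9, arr[2] = 9+2 = 11 → [4, 9, 11, 6, 6, 4]
i=3: 6<11, arr[3] = 11+2 = 13 → [4, 9, 11, 13, 6, 4]
i=4: 6<13, arr[4] = 13+2 = 15 → [4, 9, 11, 13, 15, 4]
i=5: 4<15, arr[5] = 15+2 = 17 → [4, 9, 11, 13, 15, 17]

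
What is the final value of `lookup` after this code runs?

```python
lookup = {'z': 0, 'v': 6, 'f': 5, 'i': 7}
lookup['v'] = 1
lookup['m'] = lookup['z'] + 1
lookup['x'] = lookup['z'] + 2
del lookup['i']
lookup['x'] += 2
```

{'z': 0, 'v': 1, 'f': 5, 'm': 1, 'x': 4}

lookup['v'] = 1 → {'z': 0, 'v': 1, 'f': 5, 'i': 7}
lookup['m'] = lookup['z']+1 = 1 → {'z': 0, 'v': 1, 'f': 5, 'i': 7, 'm': 1}
lookup['x'] = lookup['z']+2 = 2 → {'z': 0, 'v': 1, 'f': 5, 'i': 7, 'm': 1, 'x': 2}
del 'i' → {'z': 0, 'v': 1, 'f': 5, 'm': 1, 'x': 2}
lookup['x'] = 2+2 = 4 → {'z': 0, 'v': 1, 'f': 5, 'm': 1, 'x': 4}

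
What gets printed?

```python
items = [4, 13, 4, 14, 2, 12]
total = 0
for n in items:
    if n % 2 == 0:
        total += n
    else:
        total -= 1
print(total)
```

n=4: even, total = 0+4 = 4
n=13: not even, total = 4-1 = 3
n=4: even, total = 3+4 = 7
n=14: even, total = 7+14 = 21
n=2: even, total = 21+2 = 23
n=12: even, total = 23+12 = 35

35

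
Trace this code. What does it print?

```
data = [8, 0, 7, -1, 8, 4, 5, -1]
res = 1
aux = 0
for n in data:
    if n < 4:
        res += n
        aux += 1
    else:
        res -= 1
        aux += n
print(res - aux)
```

n=8: not <4, res = 1-1 = 0; aux=8
n=0: <4, res = 0+0 = 0; aux=9
n=7: not <4, res = 0-1 = -1; aux=16
n=-1: <4, res = (-1)+(-1) = -2; aux=17
n=8: not <4, res = (-2)-1 = -3; aux=25
n=4: not <4, res = (-3)-1 = -4; aux=29
n=5: not <4, res = (-4)-1 = -5; aux=34
n=-1: <4, res = (-5)+(-1) = -6; aux=35
res-aux = (-6)-35 = -41

-41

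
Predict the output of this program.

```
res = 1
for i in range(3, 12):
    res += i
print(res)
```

64

i=3: res = 1+3 = 4
i=4: res = 4+4 = 8
i=5: res = 8+5 = 13
i=6: res = 13+6 = 19
i=7: res = 19+7 = 26
i=8: res = 26+8 = 34
i=9: res = 34+9 = 43
i=10: res = 43+10 = 53
i=11: res = 53+11 = 64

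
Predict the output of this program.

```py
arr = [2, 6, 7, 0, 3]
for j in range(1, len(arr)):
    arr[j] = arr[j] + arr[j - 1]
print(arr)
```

j=1: arr[1] = 6+2 = 8 → [2, 8, 7, 0, 3]
j=2: arr[2] = 7+8 = 15 → [2, 8, 15, 0, 3]
j=3: arr[3] = 0+15 = 15 → [2, 8, 15, 15, 3]
j=4: arr[4] = 3+15 = 18 → [2, 8, 15, 15, 18]

[2, 8, 15, 15, 18]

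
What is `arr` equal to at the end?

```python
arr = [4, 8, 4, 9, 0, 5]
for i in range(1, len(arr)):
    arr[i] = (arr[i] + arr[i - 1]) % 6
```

[4, 0, 4, 1, 1, 0]

i=1: arr[1] = (8+4)%6 = 0 → [4, 0, 4, 9, 0, 5]
i=2: arr[2] = (4+0)%6 = 4 → [4, 0, 4, 9, 0, 5]
i=3: arr[3] = (9+4)%6 = 1 → [4, 0, 4, 1, 0, 5]
i=4: arr[4] = (0+1)%6 = 1 → [4, 0, 4, 1, 1, 5]
i=5: arr[5] = (5+1)%6 = 0 → [4, 0, 4, 1, 1, 0]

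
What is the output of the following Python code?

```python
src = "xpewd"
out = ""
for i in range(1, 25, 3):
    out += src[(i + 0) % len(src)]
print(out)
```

i=1: add src[1]='p' → 'p'
i=4: add src[4]='d' → 'pd'
i=7: add src[2]='e' → 'pde'
i=10: add src[0]='x' → 'pdex'
i=13: add src[3]='w' → 'pdexw'
i=16: add src[1]='p' → 'pdexwp'
i=19: add src[4]='d' → 'pdexwpd'
i=22: add src[2]='e' → 'pdexwpde'

pdexwpde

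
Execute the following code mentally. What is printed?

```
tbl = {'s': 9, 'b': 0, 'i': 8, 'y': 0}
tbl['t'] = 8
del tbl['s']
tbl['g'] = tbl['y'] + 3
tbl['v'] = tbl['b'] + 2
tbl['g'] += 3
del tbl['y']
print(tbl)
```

tbl['t'] = 8 → {'s': 9, 'b': 0, 'i': 8, 'y': 0, 't': 8}
del 's' → {'b': 0, 'i': 8, 'y': 0, 't': 8}
tbl['g'] = tbl['y']+3 = 3 → {'b': 0, 'i': 8, 'y': 0, 't': 8, 'g': 3}
tbl['v'] = tbl['b']+2 = 2 → {'b': 0, 'i': 8, 'y': 0, 't': 8, 'g': 3, 'v': 2}
tbl['g'] = 3+3 = 6 → {'b': 0, 'i': 8, 'y': 0, 't': 8, 'g': 6, 'v': 2}
del 'y' → {'b': 0, 'i': 8, 't': 8, 'g': 6, 'v': 2}

{'b': 0, 'i': 8, 't': 8, 'g': 6, 'v': 2}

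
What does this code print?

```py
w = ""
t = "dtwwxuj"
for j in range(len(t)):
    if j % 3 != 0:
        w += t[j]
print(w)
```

twxu

j=0: skip
j=1: add 't' → 't'
j=2: add 'w' → 'tw'
j=3: skip
j=4: add 'x' → 'twx'
j=5: add 'u' → 'twxu'
j=6: skip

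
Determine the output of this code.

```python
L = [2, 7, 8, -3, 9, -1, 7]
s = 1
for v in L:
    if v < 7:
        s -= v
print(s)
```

3

v=2: <7, s = 1-2 = -1
v=7: not <7
v=8: not <7
v=-3: <7, s = (-1)-(-3) = 2
v=9: not <7
v=-1: <7, s = 2-(-1) = 3
v=7: not <7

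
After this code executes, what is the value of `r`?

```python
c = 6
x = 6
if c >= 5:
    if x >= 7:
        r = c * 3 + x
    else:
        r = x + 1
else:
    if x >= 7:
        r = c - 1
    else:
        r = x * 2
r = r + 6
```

c=6, x=6
c >= 5 is True; x >= 7 is False
→ r = x + 1 = 7
r = 7+6 = 13

13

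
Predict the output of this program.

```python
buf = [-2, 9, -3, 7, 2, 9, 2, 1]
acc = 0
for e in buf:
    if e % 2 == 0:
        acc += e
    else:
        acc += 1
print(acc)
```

e=-2: even, acc = 0+(-2) = -2
e=9: not even, acc = (-2)+1 = -1
e=-3: not even, acc = (-1)+1 = 0
e=7: not even, acc = 0+1 = 1
e=2: even, acc = 1+2 = 3
e=9: not even, acc = 3+1 = 4
e=2: even, acc = 4+2 = 6
e=1: not even, acc = 6+1 = 7

7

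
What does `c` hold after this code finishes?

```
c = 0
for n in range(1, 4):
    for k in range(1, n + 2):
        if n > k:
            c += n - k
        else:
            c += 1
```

10

n=1,k=1: not 1>1, c = 0+1 = 1
n=1,k=2: not 1>2, c = 1+1 = 2
n=2,k=1: 2>1, c = 2+1 = 3
n=2,k=2: not 2>2, c = 3+1 = 4
n=2,k=3: not 2>3, c = 4+1 = 5
n=3,k=1: 3>1, c = 5+2 = 7
n=3,k=2: 3>2, c = 7+1 = 8
n=3,k=3: not 3>3, c = 8+1 = 9
n=3,k=4: not 3>4, c = 9+1 = 10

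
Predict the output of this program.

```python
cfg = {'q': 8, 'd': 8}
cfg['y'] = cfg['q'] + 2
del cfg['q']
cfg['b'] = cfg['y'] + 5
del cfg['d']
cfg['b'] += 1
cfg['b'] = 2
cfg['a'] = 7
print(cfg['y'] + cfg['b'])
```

cfg['y'] = cfg['q']+2 = 10 → {'q': 8, 'd': 8, 'y': 10}
del 'q' → {'d': 8, 'y': 10}
cfg['b'] = cfg['y']+5 = 15 → {'d': 8, 'y': 10, 'b': 15}
del 'd' → {'y': 10, 'b': 15}
cfg['b'] = 15+1 = 16 → {'y': 10, 'b': 16}
cfg['b'] = 2 → {'y': 10, 'b': 2}
cfg['a'] = 7 → {'y': 10, 'b': 2, 'a': 7}
cfg['y']+cfg['b'] = 10+2 = 12

12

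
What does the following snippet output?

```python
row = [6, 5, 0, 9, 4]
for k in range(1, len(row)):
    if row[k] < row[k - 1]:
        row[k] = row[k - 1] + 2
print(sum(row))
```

k=1: 5<6, row[1] = 6+2 = 8 → [6, 8, 0, 9, 4]
k=2: 0<8, row[2] = 8+2 = 10 → [6, 8, 10, 9, 4]
k=3: 9<10, row[3] = 10+2 = 12 → [6, 8, 10, 12, 4]
k=4: 4<12, row[4] = 12+2 = 14 → [6, 8, 10, 12, 14]
sum = 50

50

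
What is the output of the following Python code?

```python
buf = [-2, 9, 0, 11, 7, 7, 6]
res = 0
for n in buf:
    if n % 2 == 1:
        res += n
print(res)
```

34

n=-2: not odd
n=9: odd, res = 0+9 = 9
n=0: not odd
n=11: odd, res = 9+11 = 20
n=7: odd, res = 20+7 = 27
n=7: odd, res = 27+7 = 34
n=6: not odd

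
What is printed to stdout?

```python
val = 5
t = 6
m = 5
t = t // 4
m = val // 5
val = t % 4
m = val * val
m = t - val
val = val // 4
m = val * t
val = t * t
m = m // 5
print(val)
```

t = 6//4 = 1
m = 5//5 = 1
val = 1%4 = 1
m = 1*1 = 1
m = 1-1 = 0
val = 1//4 = 0
m = 0*1 = 0
val = 1*1 = 1
m = 0//5 = 0

1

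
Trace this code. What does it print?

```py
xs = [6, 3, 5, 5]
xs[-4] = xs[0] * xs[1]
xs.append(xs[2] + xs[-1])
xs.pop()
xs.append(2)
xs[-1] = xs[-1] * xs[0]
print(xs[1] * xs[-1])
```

108

xs[-4] = xs[0]*xs[1] = 6*3 = 18 → [18, 3, 5, 5]
append xs[2]+xs[-1] = 5+5 = 10 → [18, 3, 5, 5, 10]
pop() removes 10 → [18, 3, 5, 5]
append 2 → [18, 3, 5, 5, 2]
xs[-1] = xs[-1]*xs[0] = 2*18 = 36 → [18, 3, 5, 5, 36]
xs[1]*xs[-1] = 3*36 = 108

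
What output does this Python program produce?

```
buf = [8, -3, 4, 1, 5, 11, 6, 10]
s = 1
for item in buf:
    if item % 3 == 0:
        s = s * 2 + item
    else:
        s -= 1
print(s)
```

item=8: not %3==0, s = 1-1 = 0
item=-3: %3==0, s = 0*2+(-3) = -3
item=4: not %3==0, s = (-3)-1 = -4
item=1: not %3==0, s = (-4)-1 = -5
item=5: not %3==0, s = (-5)-1 = -6
item=11: not %3==0, s = (-6)-1 = -7
item=6: %3==0, s = (-7)*2+6 = -8
item=10: not %3==0, s = (-8)-1 = -9

-9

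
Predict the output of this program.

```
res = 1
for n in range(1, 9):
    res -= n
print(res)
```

n=1: res = 1-1 = 0
n=2: res = 0-2 = -2
n=3: res = (-2)-3 = -5
n=4: res = (-5)-4 = -9
n=5: res = (-9)-5 = -14
n=6: res = (-14)-6 = -20
n=7: res = (-20)-7 = -27
n=8: res = (-27)-8 = -35

-35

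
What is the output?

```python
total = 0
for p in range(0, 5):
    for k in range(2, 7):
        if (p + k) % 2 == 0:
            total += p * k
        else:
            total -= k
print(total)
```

56

p=0,k=2: even sum, total = 0+0 = 0
p=0,k=3: odd sum, total = 0-3 = -3
p=0,k=4: even sum, total = (-3)+0 = -3
p=0,k=5: odd sum, total = (-3)-5 = -8
p=0,k=6: even sum, total = (-8)+0 = -8
p=1,k=2: odd sum, total = (-8)-2 = -10
p=1,k=3: even sum, total = (-10)+3 = -7
p=1,k=4: odd sum, total = (-7)-4 = -11
p=1,k=5: even sum, total = (-11)+5 = -6
p=1,k=6: odd sum, total = (-6)-6 = -12
p=2,k=2: even sum, total = (-12)+4 = -8
p=2,k=3: odd sum, total = (-8)-3 = -11
p=2,k=4: even sum, total = (-11)+8 = -3
p=2,k=5: odd sum, total = (-3)-5 = -8
p=2,k=6: even sum, total = (-8)+12 = 4
p=3,k=2: odd sum, total = 4-2 = 2
p=3,k=3: even sum, total = 2+9 = 11
p=3,k=4: odd sum, total = 11-4 = 7
p=3,k=5: even sum, total = 7+15 = 22
p=3,k=6: odd sum, total = 22-6 = 16
p=4,k=2: even sum, total = 16+8 = 24
p=4,k=3: odd sum, total = 24-3 = 21
p=4,k=4: even sum, total = 21+16 = 37
p=4,k=5: odd sum, total = 37-5 = 32
p=4,k=6: even sum, total = 32+24 = 56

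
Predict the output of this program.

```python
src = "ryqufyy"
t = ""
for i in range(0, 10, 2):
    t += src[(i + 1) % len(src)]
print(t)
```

yuyrq

i=0: add src[1]='y' → 'y'
i=2: add src[3]='u' → 'yu'
i=4: add src[5]='y' → 'yuy'
i=6: add src[0]='r' → 'yuyr'
i=8: add src[2]='q' → 'yuyrq'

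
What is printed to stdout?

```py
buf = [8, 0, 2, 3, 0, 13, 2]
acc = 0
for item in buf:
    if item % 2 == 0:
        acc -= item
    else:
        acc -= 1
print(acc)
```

item=8: even, acc = 0-8 = -8
item=0: even, acc = (-8)-0 = -8
item=2: even, acc = (-8)-2 = -10
item=3: not even, acc = (-10)-1 = -11
item=0: even, acc = (-11)-0 = -11
item=13: not even, acc = (-11)-1 = -12
item=2: even, acc = (-12)-2 = -14

-14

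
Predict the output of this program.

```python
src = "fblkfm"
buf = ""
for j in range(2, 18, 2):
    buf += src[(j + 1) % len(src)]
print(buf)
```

kmbkmbkm

j=2: add src[3]='k' → 'k'
j=4: add src[5]='m' → 'km'
j=6: add src[1]='b' → 'kmb'
j=8: add src[3]='k' → 'kmbk'
j=10: add src[5]='m' → 'kmbkm'
j=12: add src[1]='b' → 'kmbkmb'
j=14: add src[3]='k' → 'kmbkmbk'
j=16: add src[5]='m' → 'kmbkmbkm'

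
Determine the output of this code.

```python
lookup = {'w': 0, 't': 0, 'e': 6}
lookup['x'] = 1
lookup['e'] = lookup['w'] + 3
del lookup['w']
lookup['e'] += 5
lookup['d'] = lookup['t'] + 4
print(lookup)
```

{'t': 0, 'e': 8, 'x': 1, 'd': 4}

lookup['x'] = 1 → {'w': 0, 't': 0, 'e': 6, 'x': 1}
lookup['e'] = lookup['w']+3 = 3 → {'w': 0, 't': 0, 'e': 3, 'x': 1}
del 'w' → {'t': 0, 'e': 3, 'x': 1}
lookup['e'] = 3+5 = 8 → {'t': 0, 'e': 8, 'x': 1}
lookup['d'] = lookup['t']+4 = 4 → {'t': 0, 'e': 8, 'x': 1, 'd': 4}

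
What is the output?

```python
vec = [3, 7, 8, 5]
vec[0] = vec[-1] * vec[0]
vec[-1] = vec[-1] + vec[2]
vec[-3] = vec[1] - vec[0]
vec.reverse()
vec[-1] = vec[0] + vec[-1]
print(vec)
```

vec[0] = vec[-1]*vec[0] = 5*3 = 15 → [15, 7, 8, 5]
vec[-1] = vec[-1]+vec[2] = 5+8 = 13 → [15, 7, 8, 13]
vec[-3] = vec[1]-vec[0] = 7-15 = -8 → [15, -8, 8, 13]
reverse → [13, 8, -8, 15]
vec[-1] = vec[0]+vec[-1] = 13+15 = 28 → [13, 8, -8, 28]

[13, 8, -8, 28]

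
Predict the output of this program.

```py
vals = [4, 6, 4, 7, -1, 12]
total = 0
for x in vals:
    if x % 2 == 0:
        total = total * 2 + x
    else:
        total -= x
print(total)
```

64

x=4: even, total = 0*2+4 = 4
x=6: even, total = 4*2+6 = 14
x=4: even, total = 14*2+4 = 32
x=7: not even, total = 32-7 = 25
x=-1: not even, total = 25-(-1) = 26
x=12: even, total = 26*2+12 = 64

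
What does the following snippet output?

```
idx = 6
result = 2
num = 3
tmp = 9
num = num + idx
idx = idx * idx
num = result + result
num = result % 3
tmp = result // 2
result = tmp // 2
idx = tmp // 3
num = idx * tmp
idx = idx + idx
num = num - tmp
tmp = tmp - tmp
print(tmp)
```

num = 3+6 = 9
idx = 6*6 = 36
num = 2+2 = 4
num = 2%3 = 2
tmp = 2//2 = 1
result = 1//2 = 0
idx = 1//3 = 0
num = 0*1 = 0
idx = 0+0 = 0
num = 0-1 = -1
tmp = 1-1 = 0

0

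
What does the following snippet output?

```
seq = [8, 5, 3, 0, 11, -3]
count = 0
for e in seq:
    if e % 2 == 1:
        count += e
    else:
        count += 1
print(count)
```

18

e=8: not odd, count = 0+1 = 1
e=5: odd, count = 1+5 = 6
e=3: odd, count = 6+3 = 9
e=0: not odd, count = 9+1 = 10
e=11: odd, count = 10+11 = 21
e=-3: odd, count = 21+(-3) = 18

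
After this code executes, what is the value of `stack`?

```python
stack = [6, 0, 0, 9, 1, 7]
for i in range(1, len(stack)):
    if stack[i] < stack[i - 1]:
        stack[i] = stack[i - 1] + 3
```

[6, 9, 12, 15, 18, 21]

i=1: 0<6, stack[1] = 6+3 = 9 → [6, 9, 0, 9, 1, 7]
i=2: 0<9, stack[2] = 9+3 = 12 → [6, 9, 12, 9, 1, 7]
i=3: 9<12, stack[3] = 12+3 = 15 → [6, 9, 12, 15, 1, 7]
i=4: 1<15, stack[4] = 15+3 = 18 → [6, 9, 12, 15, 18, 7]
i=5: 7<18, stack[5] = 18+3 = 21 → [6, 9, 12, 15, 18, 21]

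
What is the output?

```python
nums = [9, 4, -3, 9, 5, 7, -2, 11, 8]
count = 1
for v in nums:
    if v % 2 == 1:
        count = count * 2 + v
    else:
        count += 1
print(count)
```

456

v=9: odd, count = 1*2+9 = 11
v=4: not odd, count = 11+1 = 12
v=-3: odd, count = 12*2+(-3) = 21
v=9: odd, count = 21*2+9 = 51
v=5: odd, count = 51*2+5 = 107
v=7: odd, count = 107*2+7 = 221
v=-2: not odd, count = 221+1 = 222
v=11: odd, count = 222*2+11 = 455
v=8: not odd, count = 455+1 = 456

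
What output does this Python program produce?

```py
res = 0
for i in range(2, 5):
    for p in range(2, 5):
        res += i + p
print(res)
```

i=2,p=2: res = 0+4 = 4
i=2,p=3: res = 4+5 = 9
i=2,p=4: res = 9+6 = 15
i=3,p=2: res = 15+5 = 20
i=3,p=3: res = 20+6 = 26
i=3,p=4: res = 26+7 = 33
i=4,p=2: res = 33+6 = 39
i=4,p=3: res = 39+7 = 46
i=4,p=4: res = 46+8 = 54

54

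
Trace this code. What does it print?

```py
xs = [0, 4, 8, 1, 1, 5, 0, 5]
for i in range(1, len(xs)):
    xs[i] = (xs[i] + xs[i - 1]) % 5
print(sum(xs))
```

25

i=1: xs[1] = (4+0)%5 = 4 → [0, 4, 8, 1, 1, 5, 0, 5]
i=2: xs[2] = (8+4)%5 = 2 → [0, 4, 2, 1, 1, 5, 0, 5]
i=3: xs[3] = (1+2)%5 = 3 → [0, 4, 2, 3, 1, 5, 0, 5]
i=4: xs[4] = (1+3)%5 = 4 → [0, 4, 2, 3, 4, 5, 0, 5]
i=5: xs[5] = (5+4)%5 = 4 → [0, 4, 2, 3, 4, 4, 0, 5]
i=6: xs[6] = (0+4)%5 = 4 → [0, 4, 2, 3, 4, 4, 4, 5]
i=7: xs[7] = (5+4)%5 = 4 → [0, 4, 2, 3, 4, 4, 4, 4]
sum = 25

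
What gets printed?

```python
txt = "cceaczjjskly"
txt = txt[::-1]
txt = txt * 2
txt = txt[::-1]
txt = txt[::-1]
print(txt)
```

reverse → 'ylksjjzcaecc'
repeat ×2 → 'ylksjjzcaeccylksjjzcaecc'
reverse → 'cceaczjjsklycceaczjjskly'
reverse → 'ylksjjzcaeccylksjjzcaecc'

ylksjjzcaeccylksjjzcaecc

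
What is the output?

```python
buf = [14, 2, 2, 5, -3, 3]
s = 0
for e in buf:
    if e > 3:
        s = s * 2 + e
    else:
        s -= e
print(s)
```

25

e=14: >3, s = 0*2+14 = 14
e=2: not >3, s = 14-2 = 12
e=2: not >3, s = 12-2 = 10
e=5: >3, s = 10*2+5 = 25
e=-3: not >3, s = 25-(-3) = 28
e=3: not >3, s = 28-3 = 25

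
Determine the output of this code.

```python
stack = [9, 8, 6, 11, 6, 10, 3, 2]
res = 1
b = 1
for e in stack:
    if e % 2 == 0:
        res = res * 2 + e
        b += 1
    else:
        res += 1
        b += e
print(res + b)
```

325

e=9: not even, res = 1+1 = 2; b=10
e=8: even, res = 2*2+8 = 12; b=11
e=6: even, res = 12*2+6 = 30; b=12
e=11: not even, res = 30+1 = 31; b=23
e=6: even, res = 31*2+6 = 68; b=24
e=10: even, res = 68*2+10 = 146; b=25
e=3: not even, res = 146+1 = 147; b=28
e=2: even, res = 147*2+2 = 296; b=29
res+b = 296+29 = 325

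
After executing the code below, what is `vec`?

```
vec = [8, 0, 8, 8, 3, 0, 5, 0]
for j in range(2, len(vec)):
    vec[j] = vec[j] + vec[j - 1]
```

j=2: vec[2] = 8+0 = 8 → [8, 0, 8, 8, 3, 0, 5, 0]
j=3: vec[3] = 8+8 = 16 → [8, 0, 8, 16, 3, 0, 5, 0]
j=4: vec[4] = 3+16 = 19 → [8, 0, 8, 16, 19, 0, 5, 0]
j=5: vec[5] = 0+19 = 19 → [8, 0, 8, 16, 19, 19, 5, 0]
j=6: vec[6] = 5+19 = 24 → [8, 0, 8, 16, 19, 19, 24, 0]
j=7: vec[7] = 0+24 = 24 → [8, 0, 8, 16, 19, 19, 24, 24]

[8, 0, 8, 16, 19, 19, 24, 24]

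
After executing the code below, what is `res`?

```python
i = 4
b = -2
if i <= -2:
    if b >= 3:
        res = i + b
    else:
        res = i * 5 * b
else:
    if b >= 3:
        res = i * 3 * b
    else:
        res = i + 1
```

5

i=4, b=-2
i <= -2 is False; b >= 3 is False
→ res = i + 1 = 5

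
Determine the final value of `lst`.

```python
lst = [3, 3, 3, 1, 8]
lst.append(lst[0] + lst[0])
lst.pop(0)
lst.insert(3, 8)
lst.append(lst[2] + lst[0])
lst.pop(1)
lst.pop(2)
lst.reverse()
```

append lst[0]+lst[0] = 3+3 = 6 → [3, 3, 3, 1, 8, 6]
pop(0) removes 3 → [3, 3, 1, 8, 6]
insert 8 at 3 → [3, 3, 1, 8, 8, 6]
append lst[2]+lst[0] = 1+3 = 4 → [3, 3, 1, 8, 8, 6, 4]
pop(1) removes 3 → [3, 1, 8, 8, 6, 4]
pop(2) removes 8 → [3, 1, 8, 6, 4]
reverse → [4, 6, 8, 1, 3]

[4, 6, 8, 1, 3]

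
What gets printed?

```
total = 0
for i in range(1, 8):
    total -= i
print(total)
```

i=1: total = 0-1 = -1
i=2: total = (-1)-2 = -3
i=3: total = (-3)-3 = -6
i=4: total = (-6)-4 = -10
i=5: total = (-10)-5 = -15
i=6: total = (-15)-6 = -21
i=7: total = (-21)-7 = -28

-28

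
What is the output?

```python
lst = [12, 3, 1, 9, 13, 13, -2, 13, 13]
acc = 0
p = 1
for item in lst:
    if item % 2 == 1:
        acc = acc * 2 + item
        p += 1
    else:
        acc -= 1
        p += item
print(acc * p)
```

7758

item=12: not odd, acc = 0-1 = -1; p=13
item=3: odd, acc = (-1)*2+3 = 1; p=14
item=1: odd, acc = 1*2+1 = 3; p=15
item=9: odd, acc = 3*2+9 = 15; p=16
item=13: odd, acc = 15*2+13 = 43; p=17
item=13: odd, acc = 43*2+13 = 99; p=18
item=-2: not odd, acc = 99-1 = 98; p=16
item=13: odd, acc = 98*2+13 = 209; p=17
item=13: odd, acc = 209*2+13 = 431; p=18
acc*p = 431*18 = 7758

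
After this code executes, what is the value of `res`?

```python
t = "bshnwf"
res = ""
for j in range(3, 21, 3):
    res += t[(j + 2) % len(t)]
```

'fhfhfh'

j=3: add t[5]='f' → 'f'
j=6: add t[2]='h' → 'fh'
j=9: add t[5]='f' → 'fhf'
j=12: add t[2]='h' → 'fhfh'
j=15: add t[5]='f' → 'fhfhf'
j=18: add t[2]='h' → 'fhfhfh'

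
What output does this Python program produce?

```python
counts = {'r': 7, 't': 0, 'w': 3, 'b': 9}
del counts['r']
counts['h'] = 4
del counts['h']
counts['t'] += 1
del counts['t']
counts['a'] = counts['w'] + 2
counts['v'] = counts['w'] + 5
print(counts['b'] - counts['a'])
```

del 'r' → {'t': 0, 'w': 3, 'b': 9}
counts['h'] = 4 → {'t': 0, 'w': 3, 'b': 9, 'h': 4}
del 'h' → {'t': 0, 'w': 3, 'b': 9}
counts['t'] = 0+1 = 1 → {'t': 1, 'w': 3, 'b': 9}
del 't' → {'w': 3, 'b': 9}
counts['a'] = counts['w']+2 = 5 → {'w': 3, 'b': 9, 'a': 5}
counts['v'] = counts['w']+5 = 8 → {'w': 3, 'b': 9, 'a': 5, 'v': 8}
counts['b']-counts['a'] = 9-5 = 4

4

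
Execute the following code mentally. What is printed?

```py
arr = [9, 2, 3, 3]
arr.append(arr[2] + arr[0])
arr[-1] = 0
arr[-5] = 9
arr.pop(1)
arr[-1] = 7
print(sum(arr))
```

append arr[2]+arr[0] = 3+9 = 12 → [9, 2, 3, 3, 12]
arr[-1] = 0 → [9, 2, 3, 3, 0]
arr[-5] = 9 → [9, 2, 3, 3, 0]
pop(1) removes 2 → [9, 3, 3, 0]
arr[-1] = 7 → [9, 3, 3, 7]
sum = 22

22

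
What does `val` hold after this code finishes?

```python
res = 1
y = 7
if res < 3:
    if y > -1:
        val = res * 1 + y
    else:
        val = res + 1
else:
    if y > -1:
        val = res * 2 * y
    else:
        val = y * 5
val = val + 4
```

res=1, y=7
res < 3 is True; y > -1 is True
→ val = res * 1 + y = 8
val = 8+4 = 12

12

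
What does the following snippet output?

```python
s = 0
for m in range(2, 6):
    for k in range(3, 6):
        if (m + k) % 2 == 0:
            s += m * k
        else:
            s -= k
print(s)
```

64

m=2,k=3: odd sum, s = 0-3 = -3
m=2,k=4: even sum, s = (-3)+8 = 5
m=2,k=5: odd sum, s = 5-5 = 0
m=3,k=3: even sum, s = 0+9 = 9
m=3,k=4: odd sum, s = 9-4 = 5
m=3,k=5: even sum, s = 5+15 = 20
m=4,k=3: odd sum, s = 20-3 = 17
m=4,k=4: even sum, s = 17+16 = 33
m=4,k=5: odd sum, s = 33-5 = 28
m=5,k=3: even sum, s = 28+15 = 43
m=5,k=4: odd sum, s = 43-4 = 39
m=5,k=5: even sum, s = 39+25 = 64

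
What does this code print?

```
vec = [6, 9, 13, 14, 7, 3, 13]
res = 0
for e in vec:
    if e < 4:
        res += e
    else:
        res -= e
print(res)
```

-59

e=6: not <4, res = 0-6 = -6
e=9: not <4, res = (-6)-9 = -15
e=13: not <4, res = (-15)-13 = -28
e=14: not <4, res = (-28)-14 = -42
e=7: not <4, res = (-42)-7 = -49
e=3: <4, res = (-49)+3 = -46
e=13: not <4, res = (-46)-13 = -59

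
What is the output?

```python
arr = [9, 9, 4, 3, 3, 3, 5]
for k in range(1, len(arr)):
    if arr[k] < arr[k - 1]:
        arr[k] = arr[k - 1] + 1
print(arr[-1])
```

14

k=1: 9>=9, unchanged → [9, 9, 4, 3, 3, 3, 5]
k=2: 4<9, arr[2] = 9+1 = 10 → [9, 9, 10, 3, 3, 3, 5]
k=3: 3<10, arr[3] = 10+1 = 11 → [9, 9, 10, 11, 3, 3, 5]
k=4: 3<11, arr[4] = 11+1 = 12 → [9, 9, 10, 11, 12, 3, 5]
k=5: 3<12, arr[5] = 12+1 = 13 → [9, 9, 10, 11, 12, 13, 5]
k=6: 5<13, arr[6] = 13+1 = 14 → [9, 9, 10, 11, 12, 13, 14]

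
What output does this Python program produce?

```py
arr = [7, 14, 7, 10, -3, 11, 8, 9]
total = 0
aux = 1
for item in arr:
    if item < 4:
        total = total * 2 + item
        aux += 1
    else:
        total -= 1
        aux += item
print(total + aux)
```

54

item=7: not <4, total = 0-1 = -1; aux=8
item=14: not <4, total = (-1)-1 = -2; aux=22
item=7: not <4, total = (-2)-1 = -3; aux=29
item=10: not <4, total = (-3)-1 = -4; aux=39
item=-3: <4, total = (-4)*2+(-3) = -11; aux=40
item=11: not <4, total = (-11)-1 = -12; aux=51
item=8: not <4, total = (-12)-1 = -13; aux=59
item=9: not <4, total = (-13)-1 = -14; aux=68
total+aux = (-14)+68 = 54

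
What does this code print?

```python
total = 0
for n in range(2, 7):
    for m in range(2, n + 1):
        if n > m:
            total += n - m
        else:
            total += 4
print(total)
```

n=2,m=2: not 2>2, total = 0+4 = 4
n=3,m=2: 3>2, total = 4+1 = 5
n=3,m=3: not 3>3, total = 5+4 = 9
n=4,m=2: 4>2, total = 9+2 = 11
n=4,m=3: 4>3, total = 11+1 = 12
n=4,m=4: not 4>4, total = 12+4 = 16
n=5,m=2: 5>2, total = 16+3 = 19
n=5,m=3: 5>3, total = 19+2 = 21
n=5,m=4: 5>4, total = 21+1 = 22
n=5,m=5: not 5>5, total = 22+4 = 26
n=6,m=2: 6>2, total = 26+4 = 30
n=6,m=3: 6>3, total = 30+3 = 33
n=6,m=4: 6>4, total = 33+2 = 35
n=6,m=5: 6>5, total = 35+1 = 36
n=6,m=6: not 6>6, total = 36+4 = 40

40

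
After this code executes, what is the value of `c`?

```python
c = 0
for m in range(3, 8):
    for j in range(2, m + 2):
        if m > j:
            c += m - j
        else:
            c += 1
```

m=3,j=2: 3>2, c = 0+1 = 1
m=3,j=3: not 3>3, c = 1+1 = 2
m=3,j=4: not 3>4, c = 2+1 = 3
m=4,j=2: 4>2, c = 3+2 = 5
m=4,j=3: 4>3, c = 5+1 = 6
m=4,j=4: not 4>4, c = 6+1 = 7
m=4,j=5: not 4>5, c = 7+1 = 8
m=5,j=2: 5>2, c = 8+3 = 11
m=5,j=3: 5>3, c = 11+2 = 13
m=5,j=4: 5>4, c = 13+1 = 14
m=5,j=5: not 5>5, c = 14+1 = 15
m=5,j=6: not 5>6, c = 15+1 = 16
m=6,j=2: 6>2, c = 16+4 = 20
m=6,j=3: 6>3, c = 20+3 = 23
m=6,j=4: 6>4, c = 23+2 = 25
m=6,j=5: 6>5, c = 25+1 = 26
m=6,j=6: not 6>6, c = 26+1 = 27
m=6,j=7: not 6>7, c = 27+1 = 28
m=7,j=2: 7>2, c = 28+5 = 33
m=7,j=3: 7>3, c = 33+4 = 37
m=7,j=4: 7>4, c = 37+3 = 40
m=7,j=5: 7>5, c = 40+2 = 42
m=7,j=6: 7>6, c = 42+1 = 43
m=7,j=7: not 7>7, c = 43+1 = 44
m=7,j=8: not 7>8, c = 44+1 = 45

45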